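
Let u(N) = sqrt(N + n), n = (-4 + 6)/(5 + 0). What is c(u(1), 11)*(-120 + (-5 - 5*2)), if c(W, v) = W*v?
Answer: -297*sqrt(35) ≈ -1757.1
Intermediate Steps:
n = 2/5 ≈ 0.40000
u(N) = sqrt(2/5 + N) (u(N) = sqrt(N + 2/5) = sqrt(2/5 + N))
c(u(1), 11)*(-120 + (-5 - 5*2)) = ((sqrt(10 + 25*1)/5)*11)*(-120 + (-5 - 5*2)) = ((sqrt(10 + 25)/5)*11)*(-120 + (-5 - 10)) = ((sqrt(35)/5)*11)*(-120 - 15) = (11*sqrt(35)/5)*(-135) = -297*sqrt(35)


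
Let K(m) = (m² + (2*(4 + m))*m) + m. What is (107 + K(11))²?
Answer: 323761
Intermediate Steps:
K(m) = m + m² + m*(8 + 2*m) (K(m) = (m² + (8 + 2*m)*m) + m = (m² + m*(8 + 2*m)) + m = m + m² + m*(8 + 2*m))
(107 + K(11))² = (107 + 3*11*(3 + 11))² = (107 + 3*11*14)² = (107 + 462)² = 569² = 323761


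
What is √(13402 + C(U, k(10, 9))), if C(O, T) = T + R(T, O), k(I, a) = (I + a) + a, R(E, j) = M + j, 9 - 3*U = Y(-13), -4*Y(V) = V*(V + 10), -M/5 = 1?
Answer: 5*√2149/2 ≈ 115.89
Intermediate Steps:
M = -5 (M = -5*1 = -5)
Y(V) = -V*(10 + V)/4 (Y(V) = -V*(V + 10)/4 = -V*(10 + V)/4)
U = 25/4 (U = 3 - (-1)*(-13)*(10 - 13)/12 = 3 - (-1)*(-13)*(-3)/12 = 3 - ⅓*(-39/4) = 3 + 13/4 = 25/4 ≈ 6.2500)
R(E, j) = -5 + j
k(I, a) = I + 2*a
C(O, T) = -5 + O + T (C(O, T) = T + (-5 + O) = -5 + O + T)
√(13402 + C(U, k(10, 9))) = √(13402 + (-5 + 25/4 + (10 + 2*9))) = √(13402 + (-5 + 25/4 + (10 + 18))) = √(13402 + (-5 + 25/4 + 28)) = √(13402 + 117/4) = √(53725/4) = 5*√2149/2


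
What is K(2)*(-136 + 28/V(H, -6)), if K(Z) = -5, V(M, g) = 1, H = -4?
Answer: 540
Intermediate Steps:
K(2)*(-136 + 28/V(H, -6)) = -5*(-136 + 28/1) = -5*(-136 + 28*1) = -5*(-136 + 28) = -5*(-108) = 540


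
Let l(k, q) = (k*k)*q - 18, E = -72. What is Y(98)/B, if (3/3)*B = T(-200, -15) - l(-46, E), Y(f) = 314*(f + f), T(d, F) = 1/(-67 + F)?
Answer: 5046608/12494339 ≈ 0.40391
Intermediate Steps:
l(k, q) = -18 + q*k² (l(k, q) = k²*q - 18 = q*k² - 18 = -18 + q*k²)
Y(f) = 628*f (Y(f) = 314*(2*f) = 628*f)
B = 12494339/82 (B = 1/(-67 - 15) - (-18 - 72*(-46)²) = 1/(-82) - (-18 - 72*2116) = -1/82 - (-18 - 152352) = -1/82 - 1*(-152370) = -1/82 + 152370 = 12494339/82 ≈ 1.5237e+5)
Y(98)/B = (628*98)/(12494339/82) = 61544*(82/12494339) = 5046608/12494339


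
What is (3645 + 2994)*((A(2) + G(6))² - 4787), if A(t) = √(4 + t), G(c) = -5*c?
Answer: -25765959 - 398340*√6 ≈ -2.6742e+7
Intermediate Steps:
(3645 + 2994)*((A(2) + G(6))² - 4787) = (3645 + 2994)*((√(4 + 2) - 5*6)² - 4787) = 6639*((√6 - 30)² - 4787) = 6639*((-30 + √6)² - 4787) = 6639*(-4787 + (-30 + √6)²) = -31780893 + 6639*(-30 + √6)²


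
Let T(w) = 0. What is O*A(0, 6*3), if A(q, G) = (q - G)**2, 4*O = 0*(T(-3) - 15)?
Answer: 0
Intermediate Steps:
O = 0 (O = (0*(0 - 15))/4 = (0*(-15))/4 = (1/4)*0 = 0)
O*A(0, 6*3) = 0*(6*3 - 1*0)**2 = 0*(18 + 0)**2 = 0*18**2 = 0*324 = 0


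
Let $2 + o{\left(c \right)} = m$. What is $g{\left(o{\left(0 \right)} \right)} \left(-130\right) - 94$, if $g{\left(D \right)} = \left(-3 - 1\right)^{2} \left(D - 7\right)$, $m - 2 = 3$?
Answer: $8226$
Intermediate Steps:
$m = 5$ ($m = 2 + 3 = 5$)
$o{\left(c \right)} = 3$ ($o{\left(c \right)} = -2 + 5 = 3$)
$g{\left(D \right)} = -112 + 16 D$ ($g{\left(D \right)} = \left(-4\right)^{2} \left(-7 + D\right) = 16 \left(-7 + D\right) = -112 + 16 D$)
$g{\left(o{\left(0 \right)} \right)} \left(-130\right) - 94 = \left(-112 + 16 \cdot 3\right) \left(-130\right) - 94 = \left(-112 + 48\right) \left(-130\right) - 94 = \left(-64\right) \left(-130\right) - 94 = 8320 - 94 = 8226$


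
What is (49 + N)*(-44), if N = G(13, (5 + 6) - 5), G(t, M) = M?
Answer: -2420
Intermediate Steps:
N = 6 (N = (5 + 6) - 5 = 11 - 5 = 6)
(49 + N)*(-44) = (49 + 6)*(-44) = 55*(-44) = -2420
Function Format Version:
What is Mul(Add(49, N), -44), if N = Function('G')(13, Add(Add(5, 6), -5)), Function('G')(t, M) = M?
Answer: -2420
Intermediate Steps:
N = 6 (N = Add(Add(5, 6), -5) = Add(11, -5) = 6)
Mul(Add(49, N), -44) = Mul(Add(49, 6), -44) = Mul(55, -44) = -2420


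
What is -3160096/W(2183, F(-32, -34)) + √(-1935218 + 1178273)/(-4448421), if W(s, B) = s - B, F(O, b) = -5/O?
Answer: -101123072/69851 - I*√9345/494269 ≈ -1447.7 - 0.00019558*I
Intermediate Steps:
-3160096/W(2183, F(-32, -34)) + √(-1935218 + 1178273)/(-4448421) = -3160096/(2183 - (-5)/(-32)) + √(-1935218 + 1178273)/(-4448421) = -3160096/(2183 - (-5)*(-1)/32) + √(-756945)*(-1/4448421) = -3160096/(2183 - 1*5/32) + (9*I*√9345)*(-1/4448421) = -3160096/(2183 - 5/32) - I*√9345/494269 = -3160096/69851/32 - I*√9345/494269 = -3160096*32/69851 - I*√9345/494269 = -101123072/69851 - I*√9345/494269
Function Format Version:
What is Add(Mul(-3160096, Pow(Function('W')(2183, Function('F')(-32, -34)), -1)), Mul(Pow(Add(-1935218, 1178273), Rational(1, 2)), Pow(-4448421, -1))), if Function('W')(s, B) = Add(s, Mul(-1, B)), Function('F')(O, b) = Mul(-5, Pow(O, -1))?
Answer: Add(Rational(-101123072, 69851), Mul(Rational(-1, 494269), I, Pow(9345, Rational(1, 2)))) ≈ Add(-1447.7, Mul(-0.00019558, I))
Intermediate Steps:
Add(Mul(-3160096, Pow(Function('W')(2183, Function('F')(-32, -34)), -1)), Mul(Pow(Add(-1935218, 1178273), Rational(1, 2)), Pow(-4448421, -1))) = Add(Mul(-3160096, Pow(Add(2183, Mul(-1, Mul(-5, Pow(-32, -1)))), -1)), Mul(Pow(Add(-1935218, 1178273), Rational(1, 2)), Pow(-4448421, -1))) = Add(Mul(-3160096, Pow(Add(2183, Mul(-1, Mul(-5, Rational(-1, 32)))), -1)), Mul(Pow(-756945, Rational(1, 2)), Rational(-1, 4448421))) = Add(Mul(-3160096, Pow(Add(2183, Mul(-1, Rational(5, 32))), -1)), Mul(Mul(9, I, Pow(9345, Rational(1, 2))), Rational(-1, 4448421))) = Add(Mul(-3160096, Pow(Add(2183, Rational(-5, 32)), -1)), Mul(Rational(-1, 494269), I, Pow(9345, Rational(1, 2)))) = Add(Mul(-3160096, Pow(Rational(69851, 32), -1)), Mul(Rational(-1, 494269), I, Pow(9345, Rational(1, 2)))) = Add(Mul(-3160096, Rational(32, 69851)), Mul(Rational(-1, 494269), I, Pow(9345, Rational(1, 2)))) = Add(Rational(-101123072, 69851), Mul(Rational(-1, 494269), I, Pow(9345, Rational(1, 2))))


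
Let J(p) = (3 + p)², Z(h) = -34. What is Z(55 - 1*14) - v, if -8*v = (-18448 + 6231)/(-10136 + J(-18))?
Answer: -2683575/79288 ≈ -33.846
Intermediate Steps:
v = -12217/79288 (v = -(-18448 + 6231)/(8*(-10136 + (3 - 18)²)) = -(-12217)/(8*(-10136 + (-15)²)) = -(-12217)/(8*(-10136 + 225)) = -(-12217)/(8*(-9911)) = -(-12217)*(-1)/(8*9911) = -⅛*12217/9911 = -12217/79288 ≈ -0.15408)
Z(55 - 1*14) - v = -34 - 1*(-12217/79288) = -34 + 12217/79288 = -2683575/79288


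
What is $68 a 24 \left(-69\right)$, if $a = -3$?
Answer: $337824$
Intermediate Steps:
$68 a 24 \left(-69\right) = 68 \left(\left(-3\right) 24\right) \left(-69\right) = 68 \left(-72\right) \left(-69\right) = \left(-4896\right) \left(-69\right) = 337824$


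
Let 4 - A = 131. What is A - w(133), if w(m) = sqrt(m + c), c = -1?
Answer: -127 - 2*sqrt(33) ≈ -138.49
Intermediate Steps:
w(m) = sqrt(-1 + m) (w(m) = sqrt(m - 1) = sqrt(-1 + m))
A = -127 (A = 4 - 1*131 = 4 - 131 = -127)
A - w(133) = -127 - sqrt(-1 + 133) = -127 - sqrt(132) = -127 - 2*sqrt(33)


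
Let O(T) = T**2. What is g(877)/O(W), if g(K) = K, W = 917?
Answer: 877/840889 ≈ 0.0010429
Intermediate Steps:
g(877)/O(W) = 877/(917**2) = 877/840889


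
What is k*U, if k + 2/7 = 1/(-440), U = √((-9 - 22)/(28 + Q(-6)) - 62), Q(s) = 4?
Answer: -887*I*√4030/24640 ≈ -2.2853*I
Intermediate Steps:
U = I*√4030/8 (U = √((-9 - 22)/(28 + 4) - 62) = √(-31/32 - 62) = √(-2015/32) = I*√4030/8 ≈ 7.9353*I)
k = -887/3080 (k = -2/7 + 1/(-440) = -2/7 - 1/440 = -887/3080 ≈ -0.28799)
k*U = -887*I*√4030/24640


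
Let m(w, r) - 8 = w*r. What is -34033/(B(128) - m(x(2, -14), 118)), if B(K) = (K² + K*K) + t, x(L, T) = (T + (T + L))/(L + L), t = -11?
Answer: -34033/33516 ≈ -1.0154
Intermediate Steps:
x(L, T) = (L + 2*T)/(2*L) (x(L, T) = (T + (L + T))/((2*L)) = (L + 2*T)*(1/(2*L)) = (L + 2*T)/(2*L))
B(K) = -11 + 2*K² (B(K) = (K² + K*K) - 11 = (K² + K²) - 11 = 2*K² - 11 = -11 + 2*K²)
m(w, r) = 8 + r*w (m(w, r) = 8 + w*r = 8 + r*w)
-34033/(B(128) - m(x(2, -14), 118)) = -34033/((-11 + 2*128²) - (8 + 118*((-14 + (½)*2)/2))) = -34033/((-11 + 2*16384) - (8 + 118*((-14 + 1)/2))) = -34033/((-11 + 32768) - (8 + 118*((½)*(-13)))) = -34033/(32757 - (8 + 118*(-13/2))) = -34033/(32757 - (8 - 767)) = -34033/(32757 - 1*(-759)) = -34033/(32757 + 759) = -34033/33516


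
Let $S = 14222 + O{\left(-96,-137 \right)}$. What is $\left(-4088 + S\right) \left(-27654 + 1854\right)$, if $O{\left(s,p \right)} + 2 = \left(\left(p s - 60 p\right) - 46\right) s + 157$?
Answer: $52554780600$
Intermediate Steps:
$O{\left(s,p \right)} = 155 + s \left(-46 - 60 p + p s\right)$ ($O{\left(s,p \right)} = -2 + \left(\left(\left(p s - 60 p\right) - 46\right) s + 157\right) = -2 + \left(\left(\left(- 60 p + p s\right) - 46\right) s + 157\right) = -2 + \left(\left(-46 - 60 p + p s\right) s + 157\right) = -2 + \left(s \left(-46 - 60 p + p s\right) + 157\right) = -2 + \left(157 + s \left(-46 - 60 p + p s\right)\right) = 155 + s \left(-46 - 60 p + p s\right)$)
$S = -2032919$ ($S = 14222 - \left(-4571 + 789120 + 1262592\right) = 14222 + \left(155 + 4416 - 1262592 - 789120\right) = 14222 - 2047141 = -2032919$)
$\left(-4088 + S\right) \left(-27654 + 1854\right) = \left(-4088 - 2032919\right) \left(-27654 + 1854\right) = \left(-2037007\right) \left(-25800\right) = 52554780600$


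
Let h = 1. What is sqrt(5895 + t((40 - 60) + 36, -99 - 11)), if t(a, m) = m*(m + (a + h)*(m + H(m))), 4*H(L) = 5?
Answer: 7*sqrt(18070)/2 ≈ 470.49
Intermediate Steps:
H(L) = 5/4 (H(L) = (1/4)*5 = 5/4)
t(a, m) = m*(m + (1 + a)*(5/4 + m)) (t(a, m) = m*(m + (a + 1)*(m + 5/4)) = m*(m + (1 + a)*(5/4 + m)))
sqrt(5895 + t((40 - 60) + 36, -99 - 11)) = sqrt(5895 + (-99 - 11)*(5 + 5*((40 - 60) + 36) + 8*(-99 - 11) + 4*((40 - 60) + 36)*(-99 - 11))/4) = sqrt(5895 + (1/4)*(-110)*(5 + 5*(-20 + 36) + 8*(-110) + 4*(-20 + 36)*(-110))) = sqrt(5895 + (1/4)*(-110)*(5 + 5*16 - 880 + 4*16*(-110))) = sqrt(5895 + (1/4)*(-110)*(5 + 80 - 880 - 7040)) = sqrt(5895 + (1/4)*(-110)*(-7835)) = sqrt(5895 + 430925/2) = sqrt(442715/2) = 7*sqrt(18070)/2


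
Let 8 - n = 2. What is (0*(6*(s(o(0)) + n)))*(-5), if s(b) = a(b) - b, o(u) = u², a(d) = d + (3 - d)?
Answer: 0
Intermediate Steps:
n = 6 (n = 8 - 1*2 = 8 - 2 = 6)
a(d) = 3
s(b) = 3 - b
(0*(6*(s(o(0)) + n)))*(-5) = (0*(6*((3 - 1*0²) + 6)))*(-5) = (0*(6*((3 - 1*0) + 6)))*(-5) = (0*(6*((3 + 0) + 6)))*(-5) = (0*(6*(3 + 6)))*(-5) = (0*(6*9))*(-5) = (0*54)*(-5) = 0*(-5) = 0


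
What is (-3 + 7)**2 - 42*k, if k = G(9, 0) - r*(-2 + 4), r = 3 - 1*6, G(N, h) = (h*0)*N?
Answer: -236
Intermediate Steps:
G(N, h) = 0 (G(N, h) = 0*N = 0)
r = -3 (r = 3 - 6 = -3)
k = 6 (k = 0 - (-3)*(-2 + 4) = 0 - (-3)*2 = 0 - 1*(-6) = 0 + 6 = 6)
(-3 + 7)**2 - 42*k = (-3 + 7)**2 - 42*6 = 4**2 - 252 = 16 - 252 = -236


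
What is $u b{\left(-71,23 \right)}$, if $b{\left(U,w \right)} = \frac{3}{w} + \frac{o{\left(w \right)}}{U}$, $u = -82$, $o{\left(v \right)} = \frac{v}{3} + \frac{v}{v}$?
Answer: $- \frac{3362}{4899} \approx -0.68626$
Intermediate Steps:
$o{\left(v \right)} = 1 + \frac{v}{3}$ ($o{\left(v \right)} = v \frac{1}{3} + 1 = \frac{v}{3} + 1 = 1 + \frac{v}{3}$)
$b{\left(U,w \right)} = \frac{3}{w} + \frac{1 + \frac{w}{3}}{U}$
$u b{\left(-71,23 \right)} = - 82 \left(\frac{1}{-71} + \frac{3}{23} + \frac{1}{3} \cdot 23 \frac{1}{-71}\right) = - 82 \left(- \frac{1}{71} + 3 \cdot \frac{1}{23} + \frac{1}{3} \cdot 23 \left(- \frac{1}{71}\right)\right) = - 82 \left(- \frac{1}{71} + \frac{3}{23} - \frac{23}{213}\right) = \left(-82\right) \frac{41}{4899} = - \frac{3362}{4899}$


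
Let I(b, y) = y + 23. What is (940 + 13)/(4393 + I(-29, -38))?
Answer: 953/4378 ≈ 0.21768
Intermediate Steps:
I(b, y) = 23 + y
(940 + 13)/(4393 + I(-29, -38)) = (940 + 13)/(4393 + (23 - 38)) = 953/(4393 - 15) = 953/4378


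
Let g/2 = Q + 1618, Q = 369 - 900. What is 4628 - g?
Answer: 2454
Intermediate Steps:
Q = -531
g = 2174 (g = 2*(-531 + 1618) = 2*1087 = 2174)
4628 - g = 4628 - 1*2174 = 4628 - 2174 = 2454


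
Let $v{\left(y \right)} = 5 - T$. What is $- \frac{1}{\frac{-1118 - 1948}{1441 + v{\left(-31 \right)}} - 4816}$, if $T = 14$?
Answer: $\frac{716}{3449789} \approx 0.00020755$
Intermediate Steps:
$v{\left(y \right)} = -9$ ($v{\left(y \right)} = 5 - 14 = -9$)
$- \frac{1}{\frac{-1118 - 1948}{1441 + v{\left(-31 \right)}} - 4816} = - \frac{1}{\frac{-1118 - 1948}{1441 - 9} - 4816} = - \frac{1}{- \frac{3066}{1432} - 4816} = - \frac{1}{\left(-3066\right) \frac{1}{1432} - 4816} = - \frac{1}{- \frac{1533}{716} - 4816} = - \frac{1}{- \frac{3449789}{716}} = \left(-1\right) \left(- \frac{716}{3449789}\right) = \frac{716}{3449789}$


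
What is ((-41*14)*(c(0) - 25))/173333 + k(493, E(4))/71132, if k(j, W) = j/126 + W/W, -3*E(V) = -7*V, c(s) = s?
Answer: 128721062327/1553519892456 ≈ 0.082858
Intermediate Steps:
E(V) = 7*V/3 (E(V) = -(-7)*V/3 = 7*V/3)
k(j, W) = 1 + j/126 (k(j, W) = j*(1/126) + 1 = j/126 + 1 = 1 + j/126)
((-41*14)*(c(0) - 25))/173333 + k(493, E(4))/71132 = ((-41*14)*(0 - 25))/173333 + (1 + (1/126)*493)/71132 = -574*(-25)*(1/173333) + (1 + 493/126)*(1/71132) = 14350*(1/173333) + (619/126)*(1/71132) = 14350/173333 + 619/8962632 = 128721062327/1553519892456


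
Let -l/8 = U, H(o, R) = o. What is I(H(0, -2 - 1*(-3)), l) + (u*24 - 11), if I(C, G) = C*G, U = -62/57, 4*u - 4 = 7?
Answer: 55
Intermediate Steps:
u = 11/4 (u = 1 + (1/4)*7 = 1 + 7/4 = 11/4 ≈ 2.7500)
U = -62/57 (U = -62*1/57 = -62/57 ≈ -1.0877)
l = 496/57 (l = -8*(-62/57) = 496/57 ≈ 8.7018)
I(H(0, -2 - 1*(-3)), l) + (u*24 - 11) = 0*(496/57) + ((11/4)*24 - 11) = 0 + (66 - 11) = 0 + 55 = 55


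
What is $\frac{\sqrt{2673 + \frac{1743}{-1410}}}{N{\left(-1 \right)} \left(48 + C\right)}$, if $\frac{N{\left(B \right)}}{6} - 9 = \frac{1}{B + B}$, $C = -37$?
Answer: $\frac{\sqrt{590192630}}{263670} \approx 0.092137$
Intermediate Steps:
$N{\left(B \right)} = 54 + \frac{3}{B}$ ($N{\left(B \right)} = 54 + \frac{6}{B + B} = 54 + \frac{6}{2 B} = 54 + 6 \frac{1}{2 B} = 54 + \frac{3}{B}$)
$\frac{\sqrt{2673 + \frac{1743}{-1410}}}{N{\left(-1 \right)} \left(48 + C\right)} = \frac{\sqrt{2673 + \frac{1743}{-1410}}}{\left(54 + \frac{3}{-1}\right) \left(48 - 37\right)} = \frac{\sqrt{2673 + 1743 \left(- \frac{1}{1410}\right)}}{\left(54 + 3 \left(-1\right)\right) 11} = \frac{\sqrt{2673 - \frac{581}{470}}}{\left(54 - 3\right) 11} = \frac{\sqrt{\frac{1255729}{470}}}{51 \cdot 11} = \frac{\frac{1}{470} \sqrt{590192630}}{561} = \frac{\sqrt{590192630}}{470} \cdot \frac{1}{561} = \frac{\sqrt{590192630}}{263670}$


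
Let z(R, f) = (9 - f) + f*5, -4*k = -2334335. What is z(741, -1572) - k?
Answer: -2359451/4 ≈ -5.8986e+5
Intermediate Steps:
k = 2334335/4 (k = -¼*(-2334335) = 2334335/4 ≈ 5.8358e+5)
z(R, f) = 9 + 4*f (z(R, f) = (9 - f) + 5*f = 9 + 4*f)
z(741, -1572) - k = (9 + 4*(-1572)) - 1*2334335/4 = (9 - 6288) - 2334335/4 = -6279 - 2334335/4 = -2359451/4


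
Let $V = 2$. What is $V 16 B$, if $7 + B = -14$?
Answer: $-672$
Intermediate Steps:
$B = -21$ ($B = -7 - 14 = -21$)
$V 16 B = 2 \cdot 16 \left(-21\right) = 32 \left(-21\right) = -672$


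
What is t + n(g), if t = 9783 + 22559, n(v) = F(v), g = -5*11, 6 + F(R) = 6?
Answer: 32342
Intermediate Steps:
F(R) = 0 (F(R) = -6 + 6 = 0)
g = -55
n(v) = 0
t = 32342
t + n(g) = 32342 + 0 = 32342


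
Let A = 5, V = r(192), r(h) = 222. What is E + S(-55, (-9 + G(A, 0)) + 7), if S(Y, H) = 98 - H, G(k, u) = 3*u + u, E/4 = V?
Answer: 988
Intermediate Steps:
V = 222
E = 888 (E = 4*222 = 888)
G(k, u) = 4*u
E + S(-55, (-9 + G(A, 0)) + 7) = 888 + (98 - ((-9 + 4*0) + 7)) = 888 + (98 - ((-9 + 0) + 7)) = 888 + (98 - (-9 + 7)) = 888 + (98 - 1*(-2)) = 888 + (98 + 2) = 888 + 100 = 988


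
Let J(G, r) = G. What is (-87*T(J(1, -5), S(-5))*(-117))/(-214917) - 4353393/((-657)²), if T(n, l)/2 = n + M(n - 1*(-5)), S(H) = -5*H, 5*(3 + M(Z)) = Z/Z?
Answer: -511000358203/51538171185 ≈ -9.9150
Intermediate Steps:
M(Z) = -14/5 (M(Z) = -3 + (Z/Z)/5 = -3 + (⅕)*1 = -3 + ⅕ = -14/5)
T(n, l) = -28/5 + 2*n (T(n, l) = 2*(n - 14/5) = 2*(-14/5 + n) = -28/5 + 2*n)
(-87*T(J(1, -5), S(-5))*(-117))/(-214917) - 4353393/((-657)²) = (-87*(-28/5 + 2*1)*(-117))/(-214917) - 4353393/((-657)²) = (-87*(-28/5 + 2)*(-117))*(-1/214917) - 4353393/431649 = (-87*(-18/5)*(-117))*(-1/214917) - 4353393*1/431649 = ((1566/5)*(-117))*(-1/214917) - 1451131/143883 = -183222/5*(-1/214917) - 1451131/143883 = 61074/358195 - 1451131/143883 = -511000358203/51538171185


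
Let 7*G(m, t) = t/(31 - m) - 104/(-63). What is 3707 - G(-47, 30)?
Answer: 21250564/5733 ≈ 3706.7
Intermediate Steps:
G(m, t) = 104/441 + t/(7*(31 - m)) (G(m, t) = (t/(31 - m) - 104/(-63))/7 = (t/(31 - m) - 104*(-1/63))/7 = (t/(31 - m) + 104/63)/7 = (104/63 + t/(31 - m))/7 = 104/441 + t/(7*(31 - m)))
3707 - G(-47, 30) = 3707 - (-3224 - 63*30 + 104*(-47))/(441*(-31 - 47)) = 3707 - (-3224 - 1890 - 4888)/(441*(-78)) = 3707 - (-1)*(-10002)/(441*78) = 3707 - 1*1667/5733 = 3707 - 1667/5733 = 21250564/5733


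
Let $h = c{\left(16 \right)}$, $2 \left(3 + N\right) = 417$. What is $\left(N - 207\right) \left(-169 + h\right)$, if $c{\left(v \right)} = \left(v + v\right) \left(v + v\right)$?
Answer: $- \frac{2565}{2} \approx -1282.5$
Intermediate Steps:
$N = \frac{411}{2}$ ($N = -3 + \frac{1}{2} \cdot 417 = -3 + \frac{417}{2} = \frac{411}{2} \approx 205.5$)
$c{\left(v \right)} = 4 v^{2}$ ($c{\left(v \right)} = 2 v 2 v = 4 v^{2}$)
$h = 1024$ ($h = 4 \cdot 16^{2} = 4 \cdot 256 = 1024$)
$\left(N - 207\right) \left(-169 + h\right) = \left(\frac{411}{2} - 207\right) \left(-169 + 1024\right) = \left(- \frac{3}{2}\right) 855 = - \frac{2565}{2}$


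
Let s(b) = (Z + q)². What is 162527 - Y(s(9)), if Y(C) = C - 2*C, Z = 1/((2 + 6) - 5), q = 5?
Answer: 1462999/9 ≈ 1.6256e+5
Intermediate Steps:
Z = ⅓ (Z = 1/(8 - 5) = 1/3 = ⅓ ≈ 0.33333)
s(b) = 256/9 (s(b) = (⅓ + 5)² = (16/3)² = 256/9)
Y(C) = -C (Y(C) = C - 2*C = -C)
162527 - Y(s(9)) = 162527 - (-1)*256/9 = 162527 - 1*(-256/9) = 162527 + 256/9 = 1462999/9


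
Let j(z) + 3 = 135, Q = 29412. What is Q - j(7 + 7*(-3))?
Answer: 29280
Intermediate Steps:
j(z) = 132 (j(z) = -3 + 135 = 132)
Q - j(7 + 7*(-3)) = 29412 - 1*132 = 29412 - 132 = 29280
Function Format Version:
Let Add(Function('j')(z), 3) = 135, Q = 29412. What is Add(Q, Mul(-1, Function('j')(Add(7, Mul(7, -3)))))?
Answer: 29280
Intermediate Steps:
Function('j')(z) = 132 (Function('j')(z) = Add(-3, 135) = 132)
Add(Q, Mul(-1, Function('j')(Add(7, Mul(7, -3))))) = Add(29412, Mul(-1, 132)) = Add(29412, -132) = 29280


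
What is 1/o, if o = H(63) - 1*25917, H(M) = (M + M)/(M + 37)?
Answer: -50/1295787 ≈ -3.8587e-5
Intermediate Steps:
H(M) = 2*M/(37 + M) (H(M) = (2*M)/(37 + M) = 2*M/(37 + M))
o = -1295787/50 (o = 2*63/(37 + 63) - 1*25917 = 2*63/100 - 25917 = 2*63*(1/100) - 25917 = 63/50 - 25917 = -1295787/50 ≈ -25916.)
1/o = 1/(-1295787/50) = -50/1295787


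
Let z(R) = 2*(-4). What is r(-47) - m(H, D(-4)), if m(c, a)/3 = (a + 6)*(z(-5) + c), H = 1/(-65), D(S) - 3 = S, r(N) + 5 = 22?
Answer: 1784/13 ≈ 137.23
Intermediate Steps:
r(N) = 17 (r(N) = -5 + 22 = 17)
z(R) = -8
D(S) = 3 + S
H = -1/65 ≈ -0.015385
m(c, a) = 3*(-8 + c)*(6 + a) (m(c, a) = 3*((a + 6)*(-8 + c)) = 3*((6 + a)*(-8 + c)) = 3*((-8 + c)*(6 + a)) = 3*(-8 + c)*(6 + a))
r(-47) - m(H, D(-4)) = 17 - (-144 - 24*(3 - 4) + 18*(-1/65) + 3*(3 - 4)*(-1/65)) = 17 - (-144 - 24*(-1) - 18/65 + 3*(-1)*(-1/65)) = 17 - (-144 + 24 - 18/65 + 3/65) = 17 - 1*(-1563/13) = 17 + 1563/13 = 1784/13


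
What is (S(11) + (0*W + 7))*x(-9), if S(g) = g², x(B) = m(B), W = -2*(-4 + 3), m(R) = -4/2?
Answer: -256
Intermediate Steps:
m(R) = -2 (m(R) = -4*½ = -2)
W = 2 (W = -2*(-1) = 2)
x(B) = -2
(S(11) + (0*W + 7))*x(-9) = (11² + (0*2 + 7))*(-2) = (121 + (0 + 7))*(-2) = (121 + 7)*(-2) = 128*(-2) = -256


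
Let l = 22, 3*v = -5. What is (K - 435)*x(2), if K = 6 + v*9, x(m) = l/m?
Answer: -4884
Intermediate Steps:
v = -5/3 (v = (⅓)*(-5) = -5/3 ≈ -1.6667)
x(m) = 22/m
K = -9 (K = 6 - 5/3*9 = 6 - 15 = -9)
(K - 435)*x(2) = (-9 - 435)*(22/2) = -9768/2 = -444*11 = -4884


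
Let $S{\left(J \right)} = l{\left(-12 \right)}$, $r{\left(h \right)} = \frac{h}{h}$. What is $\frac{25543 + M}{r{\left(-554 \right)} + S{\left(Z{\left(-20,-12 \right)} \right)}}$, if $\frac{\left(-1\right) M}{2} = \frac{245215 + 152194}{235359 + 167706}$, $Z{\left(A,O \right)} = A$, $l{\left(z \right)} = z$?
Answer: $- \frac{10294694477}{4433715} \approx -2321.9$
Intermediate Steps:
$r{\left(h \right)} = 1$
$S{\left(J \right)} = -12$
$M = - \frac{794818}{403065}$ ($M = - 2 \frac{245215 + 152194}{235359 + 167706} = - 2 \cdot \frac{397409}{403065} = - 2 \cdot 397409 \cdot \frac{1}{403065} = \left(-2\right) \frac{397409}{403065} = - \frac{794818}{403065} \approx -1.9719$)
$\frac{25543 + M}{r{\left(-554 \right)} + S{\left(Z{\left(-20,-12 \right)} \right)}} = \frac{25543 - \frac{794818}{403065}}{1 - 12} = \frac{10294694477}{403065 \left(-11\right)} = \frac{10294694477}{403065} \left(- \frac{1}{11}\right) = - \frac{10294694477}{4433715}$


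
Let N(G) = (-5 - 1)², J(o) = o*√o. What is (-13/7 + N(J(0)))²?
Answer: 57121/49 ≈ 1165.7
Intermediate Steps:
J(o) = o^(3/2)
N(G) = 36 (N(G) = (-6)² = 36)
(-13/7 + N(J(0)))² = (-13/7 + 36)² = (239/7)² = 57121/49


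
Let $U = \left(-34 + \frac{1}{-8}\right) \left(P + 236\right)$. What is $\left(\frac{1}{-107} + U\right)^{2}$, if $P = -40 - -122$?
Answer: $\frac{21571872569809}{183184} \approx 1.1776 \cdot 10^{8}$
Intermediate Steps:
$P = 82$ ($P = -40 + 122 = 82$)
$U = - \frac{43407}{4}$ ($U = \left(-34 + \frac{1}{-8}\right) \left(82 + 236\right) = \left(-34 - \frac{1}{8}\right) 318 = \left(- \frac{273}{8}\right) 318 = - \frac{43407}{4} \approx -10852.0$)
$\left(\frac{1}{-107} + U\right)^{2} = \left(\frac{1}{-107} - \frac{43407}{4}\right)^{2} = \left(- \frac{1}{107} - \frac{43407}{4}\right)^{2} = \left(- \frac{4644553}{428}\right)^{2} = \frac{21571872569809}{183184}$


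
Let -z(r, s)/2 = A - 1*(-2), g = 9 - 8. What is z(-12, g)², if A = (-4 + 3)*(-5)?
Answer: 196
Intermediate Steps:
A = 5 (A = -1*(-5) = 5)
g = 1
z(r, s) = -14 (z(r, s) = -2*(5 - 1*(-2)) = -2*(5 + 2) = -2*7 = -14)
z(-12, g)² = (-14)² = 196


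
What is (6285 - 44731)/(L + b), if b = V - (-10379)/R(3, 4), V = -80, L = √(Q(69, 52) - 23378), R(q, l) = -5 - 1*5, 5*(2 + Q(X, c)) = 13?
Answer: 4297878340/127307781 + 768920*I*√584435/127307781 ≈ 33.76 + 4.6174*I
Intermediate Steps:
Q(X, c) = ⅗ (Q(X, c) = -2 + (⅕)*13 = -2 + 13/5 = ⅗)
R(q, l) = -10 (R(q, l) = -5 - 5 = -10)
L = I*√584435/5 (L = √(⅗ - 23378) = √(-116887/5) = I*√584435/5 ≈ 152.9*I)
b = -11179/10 (b = -80 - (-10379)/(-10) = -80 - (-10379)*(-1)/10 = -80 - 97*107/10 = -80 - 10379/10 = -11179/10 ≈ -1117.9)
(6285 - 44731)/(L + b) = (6285 - 44731)/(I*√584435/5 - 11179/10) = -38446/(-11179/10 + I*√584435/5)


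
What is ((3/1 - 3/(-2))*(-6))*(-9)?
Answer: 243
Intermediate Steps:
((3/1 - 3/(-2))*(-6))*(-9) = ((3*1 - 3*(-½))*(-6))*(-9) = ((3 + 3/2)*(-6))*(-9) = ((9/2)*(-6))*(-9) = -27*(-9) = 243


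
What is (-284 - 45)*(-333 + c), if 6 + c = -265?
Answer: 198716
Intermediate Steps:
c = -271 (c = -6 - 265 = -271)
(-284 - 45)*(-333 + c) = (-284 - 45)*(-333 - 271) = -329*(-604) = 198716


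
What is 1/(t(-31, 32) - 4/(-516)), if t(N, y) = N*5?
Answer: -129/19994 ≈ -0.0064519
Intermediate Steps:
t(N, y) = 5*N
1/(t(-31, 32) - 4/(-516)) = 1/(5*(-31) - 4/(-516)) = 1/(-155 - 4*(-1/516)) = 1/(-155 + 1/129) = 1/(-19994/129) = -129/19994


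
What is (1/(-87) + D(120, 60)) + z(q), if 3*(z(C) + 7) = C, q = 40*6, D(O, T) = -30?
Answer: 3740/87 ≈ 42.989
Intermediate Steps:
q = 240
z(C) = -7 + C/3
(1/(-87) + D(120, 60)) + z(q) = (1/(-87) - 30) + (-7 + (1/3)*240) = (-1/87 - 30) + (-7 + 80) = -2611/87 + 73 = 3740/87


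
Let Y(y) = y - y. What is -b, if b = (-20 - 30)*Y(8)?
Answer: 0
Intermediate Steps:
Y(y) = 0
b = 0 (b = (-20 - 30)*0 = -50*0 = 0)
-b = -1*0 = 0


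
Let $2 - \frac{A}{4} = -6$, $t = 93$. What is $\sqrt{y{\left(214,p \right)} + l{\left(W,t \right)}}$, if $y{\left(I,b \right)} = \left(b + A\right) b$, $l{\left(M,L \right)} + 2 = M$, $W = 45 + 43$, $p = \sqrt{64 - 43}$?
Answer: $\sqrt{107 + 32 \sqrt{21}} \approx 15.926$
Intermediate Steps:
$A = 32$ ($A = 8 - -24 = 8 + 24 = 32$)
$p = \sqrt{21} \approx 4.5826$
$W = 88$
$l{\left(M,L \right)} = -2 + M$
$y{\left(I,b \right)} = b \left(32 + b\right)$ ($y{\left(I,b \right)} = \left(b + 32\right) b = \left(32 + b\right) b = b \left(32 + b\right)$)
$\sqrt{y{\left(214,p \right)} + l{\left(W,t \right)}} = \sqrt{\sqrt{21} \left(32 + \sqrt{21}\right) + \left(-2 + 88\right)} = \sqrt{\sqrt{21} \left(32 + \sqrt{21}\right) + 86} = \sqrt{86 + \sqrt{21} \left(32 + \sqrt{21}\right)}$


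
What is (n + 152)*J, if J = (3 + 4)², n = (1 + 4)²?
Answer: 8673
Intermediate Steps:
n = 25 (n = 5² = 25)
J = 49 (J = 7² = 49)
(n + 152)*J = (25 + 152)*49 = 177*49 = 8673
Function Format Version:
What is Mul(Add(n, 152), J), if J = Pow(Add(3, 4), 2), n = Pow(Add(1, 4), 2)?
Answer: 8673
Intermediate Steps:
n = 25 (n = Pow(5, 2) = 25)
J = 49 (J = Pow(7, 2) = 49)
Mul(Add(n, 152), J) = Mul(Add(25, 152), 49) = Mul(177, 49) = 8673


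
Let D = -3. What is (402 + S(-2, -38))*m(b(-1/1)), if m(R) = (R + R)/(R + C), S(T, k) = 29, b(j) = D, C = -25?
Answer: 1293/14 ≈ 92.357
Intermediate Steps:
b(j) = -3
m(R) = 2*R/(-25 + R) (m(R) = (R + R)/(R - 25) = (2*R)/(-25 + R) = 2*R/(-25 + R))
(402 + S(-2, -38))*m(b(-1/1)) = (402 + 29)*(2*(-3)/(-25 - 3)) = 431*(2*(-3)/(-28)) = 431*(2*(-3)*(-1/28)) = 431*(3/14) = 1293/14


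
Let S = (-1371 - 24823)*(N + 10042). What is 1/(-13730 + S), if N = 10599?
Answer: -1/540684084 ≈ -1.8495e-9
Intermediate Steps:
S = -540670354 (S = (-1371 - 24823)*(10599 + 10042) = -26194*20641 = -540670354)
1/(-13730 + S) = 1/(-13730 - 540670354) = 1/(-540684084) = -1/540684084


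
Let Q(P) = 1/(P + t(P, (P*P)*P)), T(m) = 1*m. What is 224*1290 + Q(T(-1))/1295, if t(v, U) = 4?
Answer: 1122609601/3885 ≈ 2.8896e+5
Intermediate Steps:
T(m) = m
Q(P) = 1/(4 + P) (Q(P) = 1/(P + 4) = 1/(4 + P))
224*1290 + Q(T(-1))/1295 = 224*1290 + 1/((4 - 1)*1295) = 288960 + (1/1295)/3 = 288960 + (⅓)*(1/1295) = 288960 + 1/3885 = 1122609601/3885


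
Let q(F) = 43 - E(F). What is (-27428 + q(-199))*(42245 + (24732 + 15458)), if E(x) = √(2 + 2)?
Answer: -2257647345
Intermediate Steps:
E(x) = 2 (E(x) = √4 = 2)
q(F) = 41 (q(F) = 43 - 1*2 = 43 - 2 = 41)
(-27428 + q(-199))*(42245 + (24732 + 15458)) = (-27428 + 41)*(42245 + (24732 + 15458)) = -27387*(42245 + 40190) = -27387*82435 = -2257647345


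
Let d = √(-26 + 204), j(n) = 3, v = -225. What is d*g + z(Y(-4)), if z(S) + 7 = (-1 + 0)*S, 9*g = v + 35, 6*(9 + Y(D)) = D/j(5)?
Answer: 20/9 - 190*√178/9 ≈ -279.44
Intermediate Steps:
Y(D) = -9 + D/18 (Y(D) = -9 + (D/3)/6 = -9 + D/18)
g = -190/9 (g = (-225 + 35)/9 = (⅑)*(-190) = -190/9 ≈ -21.111)
d = √178 ≈ 13.342
z(S) = -7 - S (z(S) = -7 + (-1 + 0)*S = -7 - S)
d*g + z(Y(-4)) = √178*(-190/9) + (-7 - (-9 + (1/18)*(-4))) = -190*√178/9 + (-7 - (-9 - 2/9)) = -190*√178/9 + (-7 - 1*(-83/9)) = -190*√178/9 + (-7 + 83/9) = -190*√178/9 + 20/9 = 20/9 - 190*√178/9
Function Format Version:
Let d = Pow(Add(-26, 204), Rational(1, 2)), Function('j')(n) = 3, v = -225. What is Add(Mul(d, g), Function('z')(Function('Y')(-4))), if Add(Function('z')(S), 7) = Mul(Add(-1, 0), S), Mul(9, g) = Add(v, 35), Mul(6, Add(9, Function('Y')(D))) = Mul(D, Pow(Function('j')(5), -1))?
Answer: Add(Rational(20, 9), Mul(Rational(-190, 9), Pow(178, Rational(1, 2)))) ≈ -279.44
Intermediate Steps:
Function('Y')(D) = Add(-9, Mul(Rational(1, 18), D)) (Function('Y')(D) = Add(-9, Mul(Rational(1, 6), Mul(D, Pow(3, -1)))) = Add(-9, Mul(Rational(1, 6), Mul(D, Rational(1, 3)))) = Add(-9, Mul(Rational(1, 6), Mul(Rational(1, 3), D))) = Add(-9, Mul(Rational(1, 18), D)))
g = Rational(-190, 9) (g = Mul(Rational(1, 9), Add(-225, 35)) = Mul(Rational(1, 9), -190) = Rational(-190, 9) ≈ -21.111)
d = Pow(178, Rational(1, 2)) ≈ 13.342
Function('z')(S) = Add(-7, Mul(-1, S)) (Function('z')(S) = Add(-7, Mul(Add(-1, 0), S)) = Add(-7, Mul(-1, S)))
Add(Mul(d, g), Function('z')(Function('Y')(-4))) = Add(Mul(Pow(178, Rational(1, 2)), Rational(-190, 9)), Add(-7, Mul(-1, Add(-9, Mul(Rational(1, 18), -4))))) = Add(Mul(Rational(-190, 9), Pow(178, Rational(1, 2))), Add(-7, Mul(-1, Add(-9, Rational(-2, 9))))) = Add(Mul(Rational(-190, 9), Pow(178, Rational(1, 2))), Add(-7, Mul(-1, Rational(-83, 9)))) = Add(Mul(Rational(-190, 9), Pow(178, Rational(1, 2))), Add(-7, Rational(83, 9))) = Add(Mul(Rational(-190, 9), Pow(178, Rational(1, 2))), Rational(20, 9)) = Add(Rational(20, 9), Mul(Rational(-190, 9), Pow(178, Rational(1, 2))))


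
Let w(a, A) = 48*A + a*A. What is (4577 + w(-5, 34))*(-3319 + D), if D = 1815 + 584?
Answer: -5555880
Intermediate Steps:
D = 2399
w(a, A) = 48*A + A*a
(4577 + w(-5, 34))*(-3319 + D) = (4577 + 34*(48 - 5))*(-3319 + 2399) = (4577 + 34*43)*(-920) = (4577 + 1462)*(-920) = 6039*(-920) = -5555880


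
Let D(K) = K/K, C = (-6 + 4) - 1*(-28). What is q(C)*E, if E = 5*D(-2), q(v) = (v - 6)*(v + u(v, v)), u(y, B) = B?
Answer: 5200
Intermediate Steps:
C = 26 (C = -2 + 28 = 26)
D(K) = 1
q(v) = 2*v*(-6 + v) (q(v) = (v - 6)*(v + v) = (-6 + v)*(2*v) = 2*v*(-6 + v))
E = 5 (E = 5*1 = 5)
q(C)*E = (2*26*(-6 + 26))*5 = (2*26*20)*5 = 1040*5 = 5200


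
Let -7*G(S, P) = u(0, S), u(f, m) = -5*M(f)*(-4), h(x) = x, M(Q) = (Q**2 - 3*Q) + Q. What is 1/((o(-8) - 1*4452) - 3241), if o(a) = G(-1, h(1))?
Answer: -1/7693 ≈ -0.00012999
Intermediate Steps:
M(Q) = Q**2 - 2*Q
u(f, m) = 20*f*(-2 + f) (u(f, m) = -5*f*(-2 + f)*(-4) = 20*f*(-2 + f))
G(S, P) = 0 (G(S, P) = -20*0*(-2 + 0)/7 = -20*0*(-2)/7 = -1/7*0 = 0)
o(a) = 0
1/((o(-8) - 1*4452) - 3241) = 1/((0 - 1*4452) - 3241) = 1/((0 - 4452) - 3241) = 1/(-4452 - 3241) = 1/(-7693) = -1/7693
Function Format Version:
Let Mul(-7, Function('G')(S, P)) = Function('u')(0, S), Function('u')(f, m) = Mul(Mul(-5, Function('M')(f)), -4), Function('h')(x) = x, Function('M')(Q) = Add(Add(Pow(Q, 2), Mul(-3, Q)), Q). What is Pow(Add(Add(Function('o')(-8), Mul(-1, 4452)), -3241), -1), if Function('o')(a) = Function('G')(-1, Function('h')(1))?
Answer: Rational(-1, 7693) ≈ -0.00012999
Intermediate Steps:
Function('M')(Q) = Add(Pow(Q, 2), Mul(-2, Q))
Function('u')(f, m) = Mul(20, f, Add(-2, f)) (Function('u')(f, m) = Mul(Mul(-5, Mul(f, Add(-2, f))), -4) = Mul(Mul(-5, f, Add(-2, f)), -4) = Mul(20, f, Add(-2, f)))
Function('G')(S, P) = 0 (Function('G')(S, P) = Mul(Rational(-1, 7), Mul(20, 0, Add(-2, 0))) = Mul(Rational(-1, 7), Mul(20, 0, -2)) = Mul(Rational(-1, 7), 0) = 0)
Function('o')(a) = 0
Pow(Add(Add(Function('o')(-8), Mul(-1, 4452)), -3241), -1) = Pow(Add(Add(0, Mul(-1, 4452)), -3241), -1) = Pow(Add(Add(0, -4452), -3241), -1) = Pow(Add(-4452, -3241), -1) = Pow(-7693, -1) = Rational(-1, 7693)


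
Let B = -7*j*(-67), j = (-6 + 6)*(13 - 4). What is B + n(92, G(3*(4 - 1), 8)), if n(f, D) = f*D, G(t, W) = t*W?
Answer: 6624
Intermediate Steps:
j = 0 (j = 0*9 = 0)
G(t, W) = W*t
n(f, D) = D*f
B = 0 (B = -7*0*(-67) = 0*(-67) = 0)
B + n(92, G(3*(4 - 1), 8)) = 0 + (8*(3*(4 - 1)))*92 = 0 + (8*(3*3))*92 = 0 + (8*9)*92 = 0 + 72*92 = 0 + 6624 = 6624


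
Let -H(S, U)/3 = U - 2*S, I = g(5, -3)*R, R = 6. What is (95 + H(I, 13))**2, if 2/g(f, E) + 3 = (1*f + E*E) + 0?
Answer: 473344/121 ≈ 3911.9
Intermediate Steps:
g(f, E) = 2/(-3 + f + E**2) (g(f, E) = 2/(-3 + ((1*f + E*E) + 0)) = 2/(-3 + ((f + E**2) + 0)) = 2/(-3 + (f + E**2)) = 2/(-3 + f + E**2))
I = 12/11 (I = (2/(-3 + 5 + (-3)**2))*6 = (2/(-3 + 5 + 9))*6 = (2/11)*6 = 12/11 ≈ 1.0909)
H(S, U) = -3*U + 6*S (H(S, U) = -3*(U - 2*S) = -3*U + 6*S)
(95 + H(I, 13))**2 = (95 + (-3*13 + 6*(12/11)))**2 = (95 + (-39 + 72/11))**2 = (95 - 357/11)**2 = (688/11)**2 = 473344/121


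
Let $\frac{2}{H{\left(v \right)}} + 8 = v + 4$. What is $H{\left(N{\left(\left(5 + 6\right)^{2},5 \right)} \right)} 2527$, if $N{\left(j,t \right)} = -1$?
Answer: $- \frac{5054}{5} \approx -1010.8$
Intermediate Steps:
$H{\left(v \right)} = \frac{2}{-4 + v}$ ($H{\left(v \right)} = \frac{2}{-8 + \left(v + 4\right)} = \frac{2}{-8 + \left(4 + v\right)} = \frac{2}{-4 + v}$)
$H{\left(N{\left(\left(5 + 6\right)^{2},5 \right)} \right)} 2527 = \frac{2}{-4 - 1} \cdot 2527 = \frac{2}{-5} \cdot 2527 = 2 \left(- \frac{1}{5}\right) 2527 = \left(- \frac{2}{5}\right) 2527 = - \frac{5054}{5}$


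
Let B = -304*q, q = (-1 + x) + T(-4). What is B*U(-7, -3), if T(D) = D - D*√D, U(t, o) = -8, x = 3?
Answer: -4864 + 19456*I ≈ -4864.0 + 19456.0*I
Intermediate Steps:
T(D) = D - D^(3/2)
q = -2 + 8*I (q = (-1 + 3) + (-4 - (-4)^(3/2)) = 2 + (-4 - (-8)*I) = 2 + (-4 + 8*I) = -2 + 8*I ≈ -2.0 + 8.0*I)
B = 608 - 2432*I (B = -304*(-2 + 8*I) = 608 - 2432*I ≈ 608.0 - 2432.0*I)
B*U(-7, -3) = (608 - 2432*I)*(-8) = -4864 + 19456*I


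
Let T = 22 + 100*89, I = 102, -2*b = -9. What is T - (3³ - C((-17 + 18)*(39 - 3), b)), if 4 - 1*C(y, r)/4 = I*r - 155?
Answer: 7695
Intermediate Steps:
b = 9/2 (b = -½*(-9) = 9/2 ≈ 4.5000)
C(y, r) = 636 - 408*r (C(y, r) = 16 - 4*(102*r - 155) = 16 - 4*(-155 + 102*r) = 16 + (620 - 408*r) = 636 - 408*r)
T = 8922 (T = 22 + 8900 = 8922)
T - (3³ - C((-17 + 18)*(39 - 3), b)) = 8922 - (3³ - (636 - 408*9/2)) = 8922 - (27 - (636 - 1836)) = 8922 - (27 - 1*(-1200)) = 8922 - (27 + 1200) = 8922 - 1*1227 = 8922 - 1227 = 7695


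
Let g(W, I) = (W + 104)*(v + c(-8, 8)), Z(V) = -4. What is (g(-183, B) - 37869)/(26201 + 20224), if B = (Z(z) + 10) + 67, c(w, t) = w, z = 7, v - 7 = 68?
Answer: -43162/46425 ≈ -0.92971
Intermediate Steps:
v = 75 (v = 7 + 68 = 75)
B = 73 (B = (-4 + 10) + 67 = 6 + 67 = 73)
g(W, I) = 6968 + 67*W (g(W, I) = (W + 104)*(75 - 8) = (104 + W)*67 = 6968 + 67*W)
(g(-183, B) - 37869)/(26201 + 20224) = ((6968 + 67*(-183)) - 37869)/(26201 + 20224) = ((6968 - 12261) - 37869)/46425 = (-5293 - 37869)*(1/46425) = -43162*1/46425 = -43162/46425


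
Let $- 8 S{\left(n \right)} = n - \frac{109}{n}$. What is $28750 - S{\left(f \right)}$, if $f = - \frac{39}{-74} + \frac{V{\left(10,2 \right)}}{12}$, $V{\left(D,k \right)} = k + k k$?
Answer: $\frac{323232223}{11248} \approx 28737.0$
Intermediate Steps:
$V{\left(D,k \right)} = k + k^{2}$
$f = \frac{38}{37}$ ($f = - \frac{39}{-74} + \frac{2 \left(1 + 2\right)}{12} = \left(-39\right) \left(- \frac{1}{74}\right) + 2 \cdot 3 \cdot \frac{1}{12} = \frac{39}{74} + 6 \cdot \frac{1}{12} = \frac{39}{74} + \frac{1}{2} = \frac{38}{37} \approx 1.027$)
$S{\left(n \right)} = - \frac{n}{8} + \frac{109}{8 n}$ ($S{\left(n \right)} = - \frac{n - \frac{109}{n}}{8} = - \frac{n}{8} + \frac{109}{8 n}$)
$28750 - S{\left(f \right)} = 28750 - \frac{109 - \left(\frac{38}{37}\right)^{2}}{8 \cdot \frac{38}{37}} = 28750 - \frac{1}{8} \cdot \frac{37}{38} \left(109 - \frac{1444}{1369}\right) = 28750 - \frac{1}{8} \cdot \frac{37}{38} \cdot \frac{147777}{1369} = 28750 - \frac{147777}{11248} = \frac{323232223}{11248}$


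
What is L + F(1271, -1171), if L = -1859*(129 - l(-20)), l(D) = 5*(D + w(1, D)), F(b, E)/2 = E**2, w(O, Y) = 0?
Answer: 2316771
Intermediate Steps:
F(b, E) = 2*E**2
l(D) = 5*D (l(D) = 5*(D + 0) = 5*D)
L = -425711 (L = -1859*(129 - 5*(-20)) = -1859*(129 - 1*(-100)) = -1859*(129 + 100) = -1859*229 = -425711)
L + F(1271, -1171) = -425711 + 2*(-1171)**2 = -425711 + 2*1371241 = -425711 + 2742482 = 2316771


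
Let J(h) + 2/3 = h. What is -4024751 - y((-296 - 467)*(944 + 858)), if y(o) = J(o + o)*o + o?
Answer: -11342539732183/3 ≈ -3.7808e+12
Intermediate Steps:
J(h) = -⅔ + h
y(o) = o + o*(-⅔ + 2*o) (y(o) = (-⅔ + (o + o))*o + o = (-⅔ + 2*o)*o + o = o*(-⅔ + 2*o) + o = o + o*(-⅔ + 2*o))
-4024751 - y((-296 - 467)*(944 + 858)) = -4024751 - (-296 - 467)*(944 + 858)*(1 + 6*((-296 - 467)*(944 + 858)))/3 = -4024751 - (-763*1802)*(1 + 6*(-763*1802))/3 = -4024751 - (-1374926)*(1 + 6*(-1374926))/3 = -4024751 - (-1374926)*(1 - 8249556)/3 = -4024751 - (-1374926)*(-8249555)/3 = -4024751 - 1*11342527657930/3 = -4024751 - 11342527657930/3 = -11342539732183/3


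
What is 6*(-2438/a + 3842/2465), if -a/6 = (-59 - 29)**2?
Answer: 5427187/561440 ≈ 9.6665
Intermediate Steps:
a = -46464 (a = -6*(-59 - 29)**2 = -6*(-88)**2 = -6*7744 = -46464)
6*(-2438/a + 3842/2465) = 6*(-2438/(-46464) + 3842/2465) = 6*(-2438*(-1/46464) + 3842*(1/2465)) = 6*(1219/23232 + 226/145) = 6*(5427187/3368640) = 5427187/561440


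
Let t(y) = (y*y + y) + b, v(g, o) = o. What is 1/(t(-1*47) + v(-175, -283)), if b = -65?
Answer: 1/1814 ≈ 0.00055127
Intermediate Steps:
t(y) = -65 + y + y² (t(y) = (y*y + y) - 65 = (y² + y) - 65 = (y + y²) - 65 = -65 + y + y²)
1/(t(-1*47) + v(-175, -283)) = 1/((-65 - 1*47 + (-1*47)²) - 283) = 1/((-65 - 47 + (-47)²) - 283) = 1/((-65 - 47 + 2209) - 283) = 1/(2097 - 283) = 1/1814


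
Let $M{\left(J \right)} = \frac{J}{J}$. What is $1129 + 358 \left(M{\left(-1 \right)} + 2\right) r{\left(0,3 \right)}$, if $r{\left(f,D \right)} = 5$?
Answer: $6499$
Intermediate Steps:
$M{\left(J \right)} = 1$
$1129 + 358 \left(M{\left(-1 \right)} + 2\right) r{\left(0,3 \right)} = 1129 + 358 \left(1 + 2\right) 5 = 1129 + 358 \cdot 3 \cdot 5 = 1129 + 358 \cdot 15 = 1129 + 5370 = 6499$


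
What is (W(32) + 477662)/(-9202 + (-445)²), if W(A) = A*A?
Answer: 159562/62941 ≈ 2.5351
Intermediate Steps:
W(A) = A²
(W(32) + 477662)/(-9202 + (-445)²) = (32² + 477662)/(-9202 + (-445)²) = (1024 + 477662)/(-9202 + 198025) = 478686/188823 = 478686*(1/188823) = 159562/62941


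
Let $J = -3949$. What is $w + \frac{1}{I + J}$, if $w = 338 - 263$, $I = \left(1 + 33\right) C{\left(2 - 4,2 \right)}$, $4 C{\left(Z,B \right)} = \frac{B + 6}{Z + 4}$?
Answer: $\frac{293624}{3915} \approx 75.0$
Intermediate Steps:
$C{\left(Z,B \right)} = \frac{6 + B}{4 \left(4 + Z\right)}$ ($C{\left(Z,B \right)} = \frac{\left(B + 6\right) \frac{1}{Z + 4}}{4} = \frac{\left(6 + B\right) \frac{1}{4 + Z}}{4} = \frac{\frac{1}{4 + Z} \left(6 + B\right)}{4} = \frac{6 + B}{4 \left(4 + Z\right)}$)
$I = 34$ ($I = \left(1 + 33\right) \frac{6 + 2}{4 \left(4 + \left(2 - 4\right)\right)} = 34 \cdot \frac{1}{4} \frac{1}{4 + \left(2 - 4\right)} 8 = 34 \cdot \frac{1}{4} \frac{1}{4 - 2} \cdot 8 = 34 \cdot \frac{1}{4} \cdot \frac{1}{2} \cdot 8 = 34 \cdot 1 = 34$)
$w = 75$
$w + \frac{1}{I + J} = 75 + \frac{1}{34 - 3949} = 75 + \frac{1}{-3915} = 75 - \frac{1}{3915} = \frac{293624}{3915}$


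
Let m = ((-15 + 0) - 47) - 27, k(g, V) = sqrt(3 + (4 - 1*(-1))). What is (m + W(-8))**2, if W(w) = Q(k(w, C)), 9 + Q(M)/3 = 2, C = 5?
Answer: 12100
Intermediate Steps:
k(g, V) = 2*sqrt(2) (k(g, V) = sqrt(3 + (4 + 1)) = sqrt(3 + 5) = sqrt(8) = 2*sqrt(2))
Q(M) = -21 (Q(M) = -27 + 3*2 = -27 + 6 = -21)
W(w) = -21
m = -89 (m = (-15 - 47) - 27 = -62 - 27 = -89)
(m + W(-8))**2 = (-89 - 21)**2 = (-110)**2 = 12100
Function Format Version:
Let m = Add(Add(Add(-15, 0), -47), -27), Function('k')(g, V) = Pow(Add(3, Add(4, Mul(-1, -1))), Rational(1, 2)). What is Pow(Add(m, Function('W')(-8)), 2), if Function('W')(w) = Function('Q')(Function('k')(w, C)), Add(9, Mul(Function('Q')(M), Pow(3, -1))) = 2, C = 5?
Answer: 12100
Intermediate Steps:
Function('k')(g, V) = Mul(2, Pow(2, Rational(1, 2))) (Function('k')(g, V) = Pow(Add(3, Add(4, 1)), Rational(1, 2)) = Pow(Add(3, 5), Rational(1, 2)) = Pow(8, Rational(1, 2)) = Mul(2, Pow(2, Rational(1, 2))))
Function('Q')(M) = -21 (Function('Q')(M) = Add(-27, Mul(3, 2)) = Add(-27, 6) = -21)
Function('W')(w) = -21
m = -89 (m = Add(Add(-15, -47), -27) = Add(-62, -27) = -89)
Pow(Add(m, Function('W')(-8)), 2) = Pow(Add(-89, -21), 2) = Pow(-110, 2) = 12100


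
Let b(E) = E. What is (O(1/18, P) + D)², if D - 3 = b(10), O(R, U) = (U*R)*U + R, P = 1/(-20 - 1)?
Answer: 2685105124/15752961 ≈ 170.45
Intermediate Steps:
P = -1/21 (P = 1/(-21) = -1/21 ≈ -0.047619)
O(R, U) = R + R*U² (O(R, U) = (R*U)*U + R = R*U² + R = R + R*U²)
D = 13 (D = 3 + 10 = 13)
(O(1/18, P) + D)² = ((1 + (-1/21)²)/18 + 13)² = ((1 + 1/441)/18 + 13)² = ((1/18)*(442/441) + 13)² = (221/3969 + 13)² = (51818/3969)² = 2685105124/15752961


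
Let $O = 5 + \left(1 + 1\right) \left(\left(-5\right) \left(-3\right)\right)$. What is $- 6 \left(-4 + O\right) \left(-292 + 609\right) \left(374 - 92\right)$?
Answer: $-16627284$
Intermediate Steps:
$O = 35$ ($O = 5 + 2 \cdot 15 = 5 + 30 = 35$)
$- 6 \left(-4 + O\right) \left(-292 + 609\right) \left(374 - 92\right) = - 6 \left(-4 + 35\right) \left(-292 + 609\right) \left(374 - 92\right) = \left(-6\right) 31 \cdot 317 \cdot 282 = \left(-186\right) 89394 = -16627284$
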